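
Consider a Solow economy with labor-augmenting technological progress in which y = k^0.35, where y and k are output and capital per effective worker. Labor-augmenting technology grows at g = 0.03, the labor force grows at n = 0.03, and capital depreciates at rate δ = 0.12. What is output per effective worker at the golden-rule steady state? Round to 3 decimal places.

y_gold ≈ 1.431

The effective depreciation rate is n + g + δ = 0.03 + 0.03 + 0.12 = 0.18.
Setting f'(k) = n+g+δ gives 0.35·k^(0.35−1) = 0.18, hence k_gold = (0.35/0.18)^(1/0.65) ≈ 2.7816.
Output: y_gold = k_gold^0.35 = 2.7816^0.35 ≈ 1.4306.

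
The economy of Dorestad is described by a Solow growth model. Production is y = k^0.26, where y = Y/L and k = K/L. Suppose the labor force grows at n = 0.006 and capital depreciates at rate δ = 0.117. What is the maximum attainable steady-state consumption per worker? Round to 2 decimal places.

The effective depreciation rate is n + δ = 0.006 + 0.117 = 0.123.
At the golden rule the marginal product of capital equals n+δ: 0.26·k^(0.26−1) = 0.123. Solving, k_gold = (0.26/0.123)^(1/0.74) ≈ 2.7497.
y_gold = 2.7497^0.26 ≈ 1.3008.
c_gold = y_gold − (n+δ)·k_gold = 1.3008 − 0.123·2.7497 ≈ 0.9626.

c_gold ≈ 0.96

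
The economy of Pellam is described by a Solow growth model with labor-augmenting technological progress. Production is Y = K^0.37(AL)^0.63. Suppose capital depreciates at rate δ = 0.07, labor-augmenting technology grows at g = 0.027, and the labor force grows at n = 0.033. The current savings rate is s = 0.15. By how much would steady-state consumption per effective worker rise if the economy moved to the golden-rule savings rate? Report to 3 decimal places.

Δc ≈ 0.240

n + g + δ = 0.033 + 0.027 + 0.07 = 0.13.
Current steady state (s = 0.15): k* = (0.15/0.13)^(1/0.63) ≈ 1.2550, y* = 1.2550^0.37 ≈ 1.0877, c* = (1−0.15)·1.0877 ≈ 0.9245.
At the golden rule the marginal product of capital equals n+g+δ: 0.37·k^(0.37−1) = 0.13. Solving, k_gold = (0.37/0.13)^(1/0.63) ≈ 5.2607.
y_gold = 5.2607^0.37 ≈ 1.8484, c_gold = y_gold − 0.13·k_gold ≈ 1.1645.
Gain: Δc = 1.1645 − 0.9245 ≈ 0.2399.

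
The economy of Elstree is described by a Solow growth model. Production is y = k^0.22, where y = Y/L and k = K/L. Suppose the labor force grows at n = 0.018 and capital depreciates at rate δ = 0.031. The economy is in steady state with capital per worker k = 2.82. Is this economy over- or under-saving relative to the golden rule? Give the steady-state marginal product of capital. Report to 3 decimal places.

The effective depreciation rate is n + δ = 0.018 + 0.031 = 0.049.
MPK = 0.22·k^(0.22−1) = 0.22·2.82^(-0.78) ≈ 0.0980.
MPK > 0.049, so the economy is dynamically efficient (under-saving).

under-saving; MPK ≈ 0.098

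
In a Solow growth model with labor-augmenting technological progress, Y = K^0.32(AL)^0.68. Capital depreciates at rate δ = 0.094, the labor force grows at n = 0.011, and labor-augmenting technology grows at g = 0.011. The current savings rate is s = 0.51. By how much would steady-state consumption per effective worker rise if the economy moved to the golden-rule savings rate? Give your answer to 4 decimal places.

Capital per effective worker breaks even when investment replaces (n + g + δ)·k; here n + g + δ = 0.116.
Current steady state (s = 0.51): k* = (0.51/0.116)^(1/0.68) ≈ 8.8258, y* = 8.8258^0.32 ≈ 2.0074, c* = (1−0.51)·2.0074 ≈ 0.9836.
Golden rule sets MPK = n+g+δ: 0.32·k^(0.32−1) = 0.116, so k_gold = (0.32/0.116)^(1/0.68) ≈ 4.4471.
y_gold = 4.4471^0.32 ≈ 1.6121, c_gold = y_gold − 0.116·k_gold ≈ 1.0962.
Gain: Δc = 1.0962 − 0.9836 ≈ 0.1126.

Δc ≈ 0.1126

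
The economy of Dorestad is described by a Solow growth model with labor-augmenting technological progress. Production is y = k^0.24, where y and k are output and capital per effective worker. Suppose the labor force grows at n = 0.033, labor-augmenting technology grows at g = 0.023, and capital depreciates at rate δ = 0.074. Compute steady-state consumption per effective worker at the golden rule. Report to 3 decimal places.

Capital per effective worker breaks even when investment replaces (n + g + δ)·k; here n + g + δ = 0.13.
Setting f'(k) = n+g+δ gives 0.24·k^(0.24−1) = 0.13, hence k_gold = (0.24/0.13)^(1/0.76) ≈ 2.2405.
y_gold = 2.2405^0.24 ≈ 1.2136.
c_gold = y_gold − (n+g+δ)·k_gold = 1.2136 − 0.13·2.2405 ≈ 0.9224.

c_gold ≈ 0.922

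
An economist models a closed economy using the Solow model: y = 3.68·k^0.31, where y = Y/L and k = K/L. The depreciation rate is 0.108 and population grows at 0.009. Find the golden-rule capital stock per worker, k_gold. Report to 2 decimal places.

k_gold ≈ 27.12

Capital per worker breaks even when investment replaces (n + δ)·k; here n + δ = 0.117.
Maximizing c = f(k) − (n+δ)·k gives f'(k) = n+δ, i.e. 0.31·3.68·k^(0.31−1) = 0.117, so k_gold = (0.31·3.68/0.117)^(1/0.69) ≈ 27.1249.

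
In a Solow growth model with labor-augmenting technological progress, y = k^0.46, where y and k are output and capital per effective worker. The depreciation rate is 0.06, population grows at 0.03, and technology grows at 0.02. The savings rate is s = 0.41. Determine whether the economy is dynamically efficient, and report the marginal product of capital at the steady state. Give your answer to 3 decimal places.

dynamically efficient; MPK ≈ 0.123

n + g + δ = 0.03 + 0.02 + 0.06 = 0.11.
Steady-state k*: s·k^0.46 = 0.11·k gives k* = (0.41/0.11)^(1/0.54) ≈ 11.4323.
MPK = 0.46·11.4323^(-0.54) ≈ 0.1234.
MPK > n+g+δ = 0.11, so the economy is dynamically efficient (under-saving).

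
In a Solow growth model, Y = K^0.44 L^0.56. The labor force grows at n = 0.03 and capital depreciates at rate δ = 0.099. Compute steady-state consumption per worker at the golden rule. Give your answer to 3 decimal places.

c_gold ≈ 1.468

n + δ = 0.03 + 0.099 = 0.129.
Maximizing c = f(k) − (n+δ)·k gives f'(k) = n+δ, i.e. 0.44·k^(0.44−1) = 0.129, so k_gold = (0.44/0.129)^(1/0.56) ≈ 8.9442.
y_gold = 8.9442^0.44 ≈ 2.6223.
c_gold = y_gold − (n+δ)·k_gold = 2.6223 − 0.129·8.9442 ≈ 1.4685.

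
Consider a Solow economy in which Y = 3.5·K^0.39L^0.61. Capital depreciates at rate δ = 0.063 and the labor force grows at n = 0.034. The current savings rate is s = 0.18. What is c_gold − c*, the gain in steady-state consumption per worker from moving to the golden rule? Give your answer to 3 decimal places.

The effective depreciation rate is n + δ = 0.034 + 0.063 = 0.097.
Current steady state (s = 0.18): k* = (0.18·3.5/0.097)^(1/0.61) ≈ 21.4823, y* = 3.5·21.4823^0.39 ≈ 11.5766, c* = (1−0.18)·11.5766 ≈ 9.4928.
Maximizing c = f(k) − (n+δ)·k gives f'(k) = n+δ, i.e. 0.39·3.5·k^(0.39−1) = 0.097, so k_gold = (0.39·3.5/0.097)^(1/0.61) ≈ 76.3060.
y_gold = 3.5·76.3060^0.39 ≈ 18.9787, c_gold = y_gold − 0.097·k_gold ≈ 11.5770.
Gain: Δc = 11.5770 − 9.4928 ≈ 2.0842.

Δc ≈ 2.084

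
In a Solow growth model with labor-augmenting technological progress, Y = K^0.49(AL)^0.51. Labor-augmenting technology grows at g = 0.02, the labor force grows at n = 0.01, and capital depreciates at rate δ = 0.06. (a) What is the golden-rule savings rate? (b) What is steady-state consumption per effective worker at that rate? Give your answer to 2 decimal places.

The effective depreciation rate is n + g + δ = 0.01 + 0.02 + 0.06 = 0.09.
For Cobb-Douglas, s_gold equals capital's share: s_gold = 0.49.
Setting f'(k) = n+g+δ gives 0.49·k^(0.49−1) = 0.09, hence k_gold = (0.49/0.09)^(1/0.51) ≈ 27.7362.
y_gold = 27.7362^0.49 ≈ 5.0944; c_gold = (1−0.49)·y_gold ≈ 2.5981.

(a) s_gold = 0.49; (b) c_gold ≈ 2.60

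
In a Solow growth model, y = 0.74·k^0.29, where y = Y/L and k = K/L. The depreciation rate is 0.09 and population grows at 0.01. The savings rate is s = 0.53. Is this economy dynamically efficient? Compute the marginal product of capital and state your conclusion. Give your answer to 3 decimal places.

The effective depreciation rate is n + δ = 0.01 + 0.09 = 0.1.
Steady-state k*: s·A·k^0.29 = 0.1·k gives k* = (0.53·0.74/0.1)^(1/0.71) ≈ 6.8537.
MPK = 0.29·0.74·6.8537^(-0.71) ≈ 0.0547.
MPK < n+δ = 0.1, so the economy is dynamically inefficient (over-saving).

dynamically inefficient; MPK ≈ 0.055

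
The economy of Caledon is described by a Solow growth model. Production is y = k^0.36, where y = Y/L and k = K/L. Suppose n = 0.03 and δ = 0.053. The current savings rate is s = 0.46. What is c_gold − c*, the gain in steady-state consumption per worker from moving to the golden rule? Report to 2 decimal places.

Δc ≈ 0.05

n + δ = 0.03 + 0.053 = 0.083.
Current steady state (s = 0.46): k* = (0.46/0.083)^(1/0.64) ≈ 14.5211, y* = 14.5211^0.36 ≈ 2.6201, c* = (1−0.46)·2.6201 ≈ 1.4149.
Maximizing c = f(k) − (n+δ)·k gives f'(k) = n+δ, i.e. 0.36·k^(0.36−1) = 0.083, so k_gold = (0.36/0.083)^(1/0.64) ≈ 9.9006.
y_gold = 9.9006^0.36 ≈ 2.2826, c_gold = y_gold − 0.083·k_gold ≈ 1.4609.
Gain: Δc = 1.4609 − 1.4149 ≈ 0.0460.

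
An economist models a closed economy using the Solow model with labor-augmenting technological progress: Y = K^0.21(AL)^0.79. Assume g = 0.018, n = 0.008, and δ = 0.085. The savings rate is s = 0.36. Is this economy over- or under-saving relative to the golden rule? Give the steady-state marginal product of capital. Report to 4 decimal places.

over-saving; MPK ≈ 0.0648

The effective depreciation rate is n + g + δ = 0.008 + 0.018 + 0.085 = 0.111.
Steady-state k*: s·k^0.21 = 0.111·k gives k* = (0.36/0.111)^(1/0.79) ≈ 4.4341.
MPK = 0.21·4.4341^(-0.79) ≈ 0.0648.
MPK < n+g+δ = 0.111, so the economy is dynamically inefficient (over-saving).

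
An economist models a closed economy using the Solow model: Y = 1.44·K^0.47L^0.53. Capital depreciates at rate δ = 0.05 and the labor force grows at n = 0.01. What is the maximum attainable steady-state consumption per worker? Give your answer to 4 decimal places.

n + δ = 0.01 + 0.05 = 0.06.
Maximizing c = f(k) − (n+δ)·k gives f'(k) = n+δ, i.e. 0.47·1.44·k^(0.47−1) = 0.06, so k_gold = (0.47·1.44/0.06)^(1/0.53) ≈ 96.7139.
y_gold = 1.44·96.7139^0.47 ≈ 12.3465.
c_gold = y_gold − (n+δ)·k_gold = 12.3465 − 0.06·96.7139 ≈ 6.5436.

c_gold ≈ 6.5436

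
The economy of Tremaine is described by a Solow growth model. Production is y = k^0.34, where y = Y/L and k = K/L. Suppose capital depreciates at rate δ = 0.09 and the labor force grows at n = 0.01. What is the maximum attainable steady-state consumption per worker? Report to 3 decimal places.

Capital per worker breaks even when investment replaces (n + δ)·k; here n + δ = 0.1.
Golden rule sets MPK = n+δ: 0.34·k^(0.34−1) = 0.1, so k_gold = (0.34/0.1)^(1/0.66) ≈ 6.3866.
y_gold = 6.3866^0.34 ≈ 1.8784.
c_gold = y_gold − (n+δ)·k_gold = 1.8784 − 0.1·6.3866 ≈ 1.2398.

c_gold ≈ 1.240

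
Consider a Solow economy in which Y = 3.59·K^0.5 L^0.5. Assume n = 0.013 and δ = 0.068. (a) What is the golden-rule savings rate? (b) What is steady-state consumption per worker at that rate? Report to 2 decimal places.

n + δ = 0.013 + 0.068 = 0.081.
For Cobb-Douglas, s_gold equals capital's share: s_gold = 0.5.
Setting f'(k) = n+δ gives 0.5·3.59·k^(0.5−1) = 0.081, hence k_gold = (0.5·3.59/0.081)^(1/0.5) ≈ 491.0875.
y_gold = 3.59·491.0875^0.5 ≈ 79.5562; c_gold = (1−0.5)·y_gold ≈ 39.7781.

(a) s_gold = 0.50; (b) c_gold ≈ 39.78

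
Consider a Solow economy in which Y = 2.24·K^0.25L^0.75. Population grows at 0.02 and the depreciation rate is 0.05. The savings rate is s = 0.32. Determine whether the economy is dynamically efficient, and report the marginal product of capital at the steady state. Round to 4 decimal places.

dynamically inefficient; MPK ≈ 0.0547

n + δ = 0.02 + 0.05 = 0.07.
Steady-state k*: s·A·k^0.25 = 0.07·k gives k* = (0.32·2.24/0.07)^(1/0.75) ≈ 22.2365.
MPK = 0.25·2.24·22.2365^(-0.75) ≈ 0.0547.
MPK < n+δ = 0.07, so the economy is dynamically inefficient (over-saving).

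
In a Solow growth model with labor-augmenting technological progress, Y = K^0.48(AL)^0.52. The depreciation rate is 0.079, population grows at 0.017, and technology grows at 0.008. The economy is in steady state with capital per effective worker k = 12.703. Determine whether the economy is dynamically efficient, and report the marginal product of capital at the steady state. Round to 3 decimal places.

dynamically efficient; MPK ≈ 0.128

n + g + δ = 0.017 + 0.008 + 0.079 = 0.104.
MPK = 0.48·k^(0.48−1) = 0.48·12.703^(-0.52) ≈ 0.1280.
MPK > 0.104, so the economy is dynamically efficient (under-saving).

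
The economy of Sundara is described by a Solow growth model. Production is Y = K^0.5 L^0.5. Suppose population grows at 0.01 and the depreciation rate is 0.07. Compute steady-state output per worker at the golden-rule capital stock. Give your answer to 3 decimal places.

y_gold ≈ 6.250

n + δ = 0.01 + 0.07 = 0.08.
Maximizing c = f(k) − (n+δ)·k gives f'(k) = n+δ, i.e. 0.5·k^(0.5−1) = 0.08, so k_gold = (0.5/0.08)^(1/0.5) ≈ 39.0625.
Output: y_gold = k_gold^0.5 = 39.0625^0.5 ≈ 6.2500.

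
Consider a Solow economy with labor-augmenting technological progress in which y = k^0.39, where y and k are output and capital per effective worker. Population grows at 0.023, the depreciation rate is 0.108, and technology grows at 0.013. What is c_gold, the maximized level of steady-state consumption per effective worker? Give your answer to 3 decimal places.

c_gold ≈ 1.153

n + g + δ = 0.023 + 0.013 + 0.108 = 0.144.
Maximizing c = f(k) − (n+g+δ)·k gives f'(k) = n+g+δ, i.e. 0.39·k^(0.39−1) = 0.144, so k_gold = (0.39/0.144)^(1/0.61) ≈ 5.1209.
y_gold = 5.1209^0.39 ≈ 1.8908.
c_gold = y_gold − (n+g+δ)·k_gold = 1.8908 − 0.144·5.1209 ≈ 1.1534.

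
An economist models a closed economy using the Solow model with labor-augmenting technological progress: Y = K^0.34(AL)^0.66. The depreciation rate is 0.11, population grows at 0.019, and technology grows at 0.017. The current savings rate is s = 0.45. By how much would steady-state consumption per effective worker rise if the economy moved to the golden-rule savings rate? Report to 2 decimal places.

Δc ≈ 0.04

Capital per effective worker breaks even when investment replaces (n + g + δ)·k; here n + g + δ = 0.146.
Current steady state (s = 0.45): k* = (0.45/0.146)^(1/0.66) ≈ 5.5042, y* = 5.5042^0.34 ≈ 1.7858, c* = (1−0.45)·1.7858 ≈ 0.9822.
At the golden rule the marginal product of capital equals n+g+δ: 0.34·k^(0.34−1) = 0.146. Solving, k_gold = (0.34/0.146)^(1/0.66) ≈ 3.5996.
y_gold = 3.5996^0.34 ≈ 1.5457, c_gold = y_gold − 0.146·k_gold ≈ 1.0202.
Gain: Δc = 1.0202 − 0.9822 ≈ 0.0380.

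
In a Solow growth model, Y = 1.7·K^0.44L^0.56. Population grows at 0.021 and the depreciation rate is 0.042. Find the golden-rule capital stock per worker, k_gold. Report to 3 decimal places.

The effective depreciation rate is n + δ = 0.021 + 0.042 = 0.063.
Golden rule sets MPK = n+δ: 0.44·1.7·k^(0.44−1) = 0.063, so k_gold = (0.44·1.7/0.063)^(1/0.56) ≈ 82.9581.

k_gold ≈ 82.958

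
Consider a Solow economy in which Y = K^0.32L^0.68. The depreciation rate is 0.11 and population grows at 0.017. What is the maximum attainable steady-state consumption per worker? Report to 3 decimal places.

Break-even investment rate: n + δ = 0.017 + 0.11 = 0.127.
At the golden rule the marginal product of capital equals n+δ: 0.32·k^(0.32−1) = 0.127. Solving, k_gold = (0.32/0.127)^(1/0.68) ≈ 3.8924.
y_gold = 3.8924^0.32 ≈ 1.5448.
c_gold = y_gold − (n+δ)·k_gold = 1.5448 − 0.127·3.8924 ≈ 1.0505.

c_gold ≈ 1.050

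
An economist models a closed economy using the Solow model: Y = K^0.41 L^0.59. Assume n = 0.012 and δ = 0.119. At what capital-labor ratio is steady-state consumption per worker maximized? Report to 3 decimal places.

n + δ = 0.012 + 0.119 = 0.131.
Golden rule sets MPK = n+δ: 0.41·k^(0.41−1) = 0.131, so k_gold = (0.41/0.131)^(1/0.59) ≈ 6.9159.

k_gold ≈ 6.916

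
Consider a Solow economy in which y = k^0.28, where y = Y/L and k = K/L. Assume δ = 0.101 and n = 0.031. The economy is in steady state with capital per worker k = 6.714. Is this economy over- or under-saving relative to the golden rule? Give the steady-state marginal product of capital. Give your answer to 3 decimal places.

n + δ = 0.031 + 0.101 = 0.132.
MPK = 0.28·k^(0.28−1) = 0.28·6.714^(-0.72) ≈ 0.0711.
MPK < 0.132, so the economy is dynamically inefficient (over-saving).

over-saving; MPK ≈ 0.071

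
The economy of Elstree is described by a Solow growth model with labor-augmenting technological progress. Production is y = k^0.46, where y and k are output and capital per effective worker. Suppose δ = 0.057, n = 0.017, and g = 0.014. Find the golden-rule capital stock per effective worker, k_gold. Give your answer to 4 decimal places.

Capital per effective worker breaks even when investment replaces (n + g + δ)·k; here n + g + δ = 0.088.
Golden rule sets MPK = n+g+δ: 0.46·k^(0.46−1) = 0.088, so k_gold = (0.46/0.088)^(1/0.54) ≈ 21.3865.

k_gold ≈ 21.3865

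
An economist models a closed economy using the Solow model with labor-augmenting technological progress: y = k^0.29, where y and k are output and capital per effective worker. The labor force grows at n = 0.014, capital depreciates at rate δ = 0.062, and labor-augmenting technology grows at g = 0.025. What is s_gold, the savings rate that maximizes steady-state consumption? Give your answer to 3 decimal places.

s_gold = 0.290

The effective depreciation rate is n + g + δ = 0.014 + 0.025 + 0.062 = 0.101.
At the golden rule MPK = n+g+δ, and in any Cobb-Douglas steady state s = (n+g+δ)·k/y = MPK·k/y = capital's share 0.29.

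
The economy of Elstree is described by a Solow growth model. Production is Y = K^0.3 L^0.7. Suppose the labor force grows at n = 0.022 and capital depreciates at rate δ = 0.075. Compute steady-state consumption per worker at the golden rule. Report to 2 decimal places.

c_gold ≈ 1.14

Break-even investment rate: n + δ = 0.022 + 0.075 = 0.097.
At the golden rule the marginal product of capital equals n+δ: 0.3·k^(0.3−1) = 0.097. Solving, k_gold = (0.3/0.097)^(1/0.7) ≈ 5.0176.
y_gold = 5.0176^0.3 ≈ 1.6224.
c_gold = y_gold − (n+δ)·k_gold = 1.6224 − 0.097·5.0176 ≈ 1.1357.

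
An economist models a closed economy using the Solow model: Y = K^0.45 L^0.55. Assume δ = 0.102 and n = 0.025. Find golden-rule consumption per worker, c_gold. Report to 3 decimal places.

c_gold ≈ 1.548

Capital per worker breaks even when investment replaces (n + δ)·k; here n + δ = 0.127.
Golden rule sets MPK = n+δ: 0.45·k^(0.45−1) = 0.127, so k_gold = (0.45/0.127)^(1/0.55) ≈ 9.9753.
y_gold = 9.9753^0.45 ≈ 2.8152.
c_gold = y_gold − (n+δ)·k_gold = 2.8152 − 0.127·9.9753 ≈ 1.5484.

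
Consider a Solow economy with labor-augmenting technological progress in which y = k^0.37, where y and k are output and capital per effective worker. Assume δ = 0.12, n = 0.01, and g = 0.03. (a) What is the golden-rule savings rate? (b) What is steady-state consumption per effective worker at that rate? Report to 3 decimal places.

Break-even investment rate: n + g + δ = 0.01 + 0.03 + 0.12 = 0.16.
For Cobb-Douglas, s_gold equals capital's share: s_gold = 0.37.
Setting f'(k) = n+g+δ gives 0.37·k^(0.37−1) = 0.16, hence k_gold = (0.37/0.16)^(1/0.63) ≈ 3.7836.
y_gold = 3.7836^0.37 ≈ 1.6362; c_gold = (1−0.37)·y_gold ≈ 1.0308.

(a) s_gold = 0.370; (b) c_gold ≈ 1.031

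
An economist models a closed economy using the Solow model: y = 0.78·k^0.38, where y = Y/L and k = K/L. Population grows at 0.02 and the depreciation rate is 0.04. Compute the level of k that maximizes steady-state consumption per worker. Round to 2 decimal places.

k_gold ≈ 13.15

Capital per worker breaks even when investment replaces (n + δ)·k; here n + δ = 0.06.
Golden rule sets MPK = n+δ: 0.38·0.78·k^(0.38−1) = 0.06, so k_gold = (0.38·0.78/0.06)^(1/0.62) ≈ 13.1497.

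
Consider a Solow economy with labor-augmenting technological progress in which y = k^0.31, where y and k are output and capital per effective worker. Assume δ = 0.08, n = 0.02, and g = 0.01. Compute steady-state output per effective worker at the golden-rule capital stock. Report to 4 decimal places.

Break-even investment rate: n + g + δ = 0.02 + 0.01 + 0.08 = 0.11.
At the golden rule the marginal product of capital equals n+g+δ: 0.31·k^(0.31−1) = 0.11. Solving, k_gold = (0.31/0.11)^(1/0.69) ≈ 4.4888.
Output: y_gold = k_gold^0.31 = 4.4888^0.31 ≈ 1.5928.

y_gold ≈ 1.5928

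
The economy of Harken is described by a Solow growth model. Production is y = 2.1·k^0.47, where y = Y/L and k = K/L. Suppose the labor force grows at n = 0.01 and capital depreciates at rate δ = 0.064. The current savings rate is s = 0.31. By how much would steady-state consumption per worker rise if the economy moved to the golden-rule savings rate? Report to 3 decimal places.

Δc ≈ 1.106

Capital per worker breaks even when investment replaces (n + δ)·k; here n + δ = 0.074.
Current steady state (s = 0.31): k* = (0.31·2.1/0.074)^(1/0.53) ≈ 60.5050, y* = 2.1·60.5050^0.47 ≈ 14.4431, c* = (1−0.31)·14.4431 ≈ 9.9658.
Maximizing c = f(k) − (n+δ)·k gives f'(k) = n+δ, i.e. 0.47·2.1·k^(0.47−1) = 0.074, so k_gold = (0.47·2.1/0.074)^(1/0.53) ≈ 132.6792.
y_gold = 2.1·132.6792^0.47 ≈ 20.8899, c_gold = y_gold − 0.074·k_gold ≈ 11.0717.
Gain: Δc = 11.0717 − 9.9658 ≈ 1.1059.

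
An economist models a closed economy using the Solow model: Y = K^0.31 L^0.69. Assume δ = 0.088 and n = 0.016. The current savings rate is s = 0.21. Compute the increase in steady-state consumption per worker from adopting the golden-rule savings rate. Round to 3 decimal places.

Break-even investment rate: n + δ = 0.016 + 0.088 = 0.104.
Current steady state (s = 0.21): k* = (0.21/0.104)^(1/0.69) ≈ 2.7688, y* = 2.7688^0.31 ≈ 1.3712, c* = (1−0.21)·1.3712 ≈ 1.0833.
Golden rule sets MPK = n+δ: 0.31·k^(0.31−1) = 0.104, so k_gold = (0.31/0.104)^(1/0.69) ≈ 4.8689.
y_gold = 4.8689^0.31 ≈ 1.6334, c_gold = y_gold − 0.104·k_gold ≈ 1.1271.
Gain: Δc = 1.1271 − 1.0833 ≈ 0.0438.

Δc ≈ 0.044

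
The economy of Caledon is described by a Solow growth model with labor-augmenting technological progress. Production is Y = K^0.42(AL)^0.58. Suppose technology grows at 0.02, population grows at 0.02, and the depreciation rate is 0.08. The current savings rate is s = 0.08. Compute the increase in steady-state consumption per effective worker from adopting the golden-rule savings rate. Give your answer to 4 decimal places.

Capital per effective worker breaks even when investment replaces (n + g + δ)·k; here n + g + δ = 0.12.
Current steady state (s = 0.08): k* = (0.08/0.12)^(1/0.58) ≈ 0.4970, y* = 0.4970^0.42 ≈ 0.7456, c* = (1−0.08)·0.7456 ≈ 0.6859.
Setting f'(k) = n+g+δ gives 0.42·k^(0.42−1) = 0.12, hence k_gold = (0.42/0.12)^(1/0.58) ≈ 8.6706.
y_gold = 8.6706^0.42 ≈ 2.4773, c_gold = y_gold − 0.12·k_gold ≈ 1.4368.
Gain: Δc = 1.4368 − 0.6859 ≈ 0.7509.

Δc ≈ 0.7509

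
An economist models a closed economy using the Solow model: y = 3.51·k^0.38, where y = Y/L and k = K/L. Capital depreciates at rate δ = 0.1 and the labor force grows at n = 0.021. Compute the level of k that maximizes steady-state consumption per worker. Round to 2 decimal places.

k_gold ≈ 47.99

Break-even investment rate: n + δ = 0.021 + 0.1 = 0.121.
At the golden rule the marginal product of capital equals n+δ: 0.38·3.51·k^(0.38−1) = 0.121. Solving, k_gold = (0.38·3.51/0.121)^(1/0.62) ≈ 47.9886.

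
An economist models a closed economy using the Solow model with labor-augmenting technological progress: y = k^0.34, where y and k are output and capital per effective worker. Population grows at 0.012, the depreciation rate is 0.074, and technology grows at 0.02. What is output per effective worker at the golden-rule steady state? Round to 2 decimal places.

Capital per effective worker breaks even when investment replaces (n + g + δ)·k; here n + g + δ = 0.106.
Maximizing c = f(k) − (n+g+δ)·k gives f'(k) = n+g+δ, i.e. 0.34·k^(0.34−1) = 0.106, so k_gold = (0.34/0.106)^(1/0.66) ≈ 5.8469.
Output: y_gold = k_gold^0.34 = 5.8469^0.34 ≈ 1.8229.

y_gold ≈ 1.82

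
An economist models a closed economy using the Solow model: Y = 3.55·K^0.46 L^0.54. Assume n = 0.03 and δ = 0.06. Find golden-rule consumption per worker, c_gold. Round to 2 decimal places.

c_gold ≈ 22.64

Capital per worker breaks even when investment replaces (n + δ)·k; here n + δ = 0.09.
Setting f'(k) = n+δ gives 0.46·3.55·k^(0.46−1) = 0.09, hence k_gold = (0.46·3.55/0.09)^(1/0.54) ≈ 214.2924.
y_gold = 3.55·214.2924^0.46 ≈ 41.9268.
c_gold = y_gold − (n+δ)·k_gold = 41.9268 − 0.09·214.2924 ≈ 22.6405.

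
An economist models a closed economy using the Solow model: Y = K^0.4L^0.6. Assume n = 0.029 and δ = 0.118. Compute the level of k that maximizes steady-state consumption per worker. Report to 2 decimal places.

The effective depreciation rate is n + δ = 0.029 + 0.118 = 0.147.
Golden rule sets MPK = n+δ: 0.4·k^(0.4−1) = 0.147, so k_gold = (0.4/0.147)^(1/0.6) ≈ 5.3036.

k_gold ≈ 5.30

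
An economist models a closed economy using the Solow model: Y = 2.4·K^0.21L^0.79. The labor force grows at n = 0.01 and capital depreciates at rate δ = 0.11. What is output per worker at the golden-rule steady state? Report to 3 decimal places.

y_gold ≈ 3.515

The effective depreciation rate is n + δ = 0.01 + 0.11 = 0.12.
At the golden rule the marginal product of capital equals n+δ: 0.21·2.4·k^(0.21−1) = 0.12. Solving, k_gold = (0.21·2.4/0.12)^(1/0.79) ≈ 6.1507.
Output: y_gold = 2.4·k_gold^0.21 = 2.4·6.1507^0.21 ≈ 3.5147.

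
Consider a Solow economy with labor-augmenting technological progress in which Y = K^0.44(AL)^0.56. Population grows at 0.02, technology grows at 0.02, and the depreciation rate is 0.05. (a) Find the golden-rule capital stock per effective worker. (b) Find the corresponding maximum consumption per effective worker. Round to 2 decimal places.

(a) k_gold ≈ 17.01; (b) c_gold ≈ 1.95

Capital per effective worker breaks even when investment replaces (n + g + δ)·k; here n + g + δ = 0.09.
At the golden rule the marginal product of capital equals n+g+δ: 0.44·k^(0.44−1) = 0.09. Solving, k_gold = (0.44/0.09)^(1/0.56) ≈ 17.0111.
y_gold = 17.0111^0.44 ≈ 3.4795; c_gold = y_gold − 0.09·k_gold ≈ 1.9485.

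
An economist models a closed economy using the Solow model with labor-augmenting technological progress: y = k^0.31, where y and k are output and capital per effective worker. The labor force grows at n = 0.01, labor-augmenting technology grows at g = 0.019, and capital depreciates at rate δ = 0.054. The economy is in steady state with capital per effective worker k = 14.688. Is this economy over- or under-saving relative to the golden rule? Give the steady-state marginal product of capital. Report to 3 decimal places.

The effective depreciation rate is n + g + δ = 0.01 + 0.019 + 0.054 = 0.083.
MPK = 0.31·k^(0.31−1) = 0.31·14.688^(-0.69) ≈ 0.0485.
MPK < 0.083, so the economy is dynamically inefficient (over-saving).

over-saving; MPK ≈ 0.049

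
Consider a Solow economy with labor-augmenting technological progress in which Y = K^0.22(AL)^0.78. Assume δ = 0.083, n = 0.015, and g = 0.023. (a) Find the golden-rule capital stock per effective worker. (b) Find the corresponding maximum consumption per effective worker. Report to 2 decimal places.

Capital per effective worker breaks even when investment replaces (n + g + δ)·k; here n + g + δ = 0.121.
Maximizing c = f(k) − (n+g+δ)·k gives f'(k) = n+g+δ, i.e. 0.22·k^(0.22−1) = 0.121, so k_gold = (0.22/0.121)^(1/0.78) ≈ 2.1521.
y_gold = 2.1521^0.22 ≈ 1.1837; c_gold = y_gold − 0.121·k_gold ≈ 0.9233.

(a) k_gold ≈ 2.15; (b) c_gold ≈ 0.92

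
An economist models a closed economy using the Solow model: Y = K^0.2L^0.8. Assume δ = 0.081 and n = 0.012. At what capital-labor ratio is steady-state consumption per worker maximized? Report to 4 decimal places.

n + δ = 0.012 + 0.081 = 0.093.
Golden rule sets MPK = n+δ: 0.2·k^(0.2−1) = 0.093, so k_gold = (0.2/0.093)^(1/0.8) ≈ 2.6043.

k_gold ≈ 2.6043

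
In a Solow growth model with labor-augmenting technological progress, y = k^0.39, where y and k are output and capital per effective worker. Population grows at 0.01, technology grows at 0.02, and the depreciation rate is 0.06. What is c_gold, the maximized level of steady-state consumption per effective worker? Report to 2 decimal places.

c_gold ≈ 1.56

Break-even investment rate: n + g + δ = 0.01 + 0.02 + 0.06 = 0.09.
At the golden rule the marginal product of capital equals n+g+δ: 0.39·k^(0.39−1) = 0.09. Solving, k_gold = (0.39/0.09)^(1/0.61) ≈ 11.0655.
y_gold = 11.0655^0.39 ≈ 2.5536.
c_gold = y_gold − (n+g+δ)·k_gold = 2.5536 − 0.09·11.0655 ≈ 1.5577.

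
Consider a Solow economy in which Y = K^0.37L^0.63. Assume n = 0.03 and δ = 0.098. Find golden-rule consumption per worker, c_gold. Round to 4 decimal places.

n + δ = 0.03 + 0.098 = 0.128.
At the golden rule the marginal product of capital equals n+δ: 0.37·k^(0.37−1) = 0.128. Solving, k_gold = (0.37/0.128)^(1/0.63) ≈ 5.3918.
y_gold = 5.3918^0.37 ≈ 1.8653.
c_gold = y_gold − (n+δ)·k_gold = 1.8653 − 0.128·5.3918 ≈ 1.1751.

c_gold ≈ 1.1751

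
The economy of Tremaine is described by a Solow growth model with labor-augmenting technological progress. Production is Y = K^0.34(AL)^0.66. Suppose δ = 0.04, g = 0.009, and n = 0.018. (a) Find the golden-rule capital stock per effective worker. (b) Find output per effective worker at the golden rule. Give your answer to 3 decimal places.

Break-even investment rate: n + g + δ = 0.018 + 0.009 + 0.04 = 0.067.
Setting f'(k) = n+g+δ gives 0.34·k^(0.34−1) = 0.067, hence k_gold = (0.34/0.067)^(1/0.66) ≈ 11.7164.
y_gold = 11.7164^0.34 ≈ 2.3088.

(a) k_gold ≈ 11.716; (b) y_gold ≈ 2.309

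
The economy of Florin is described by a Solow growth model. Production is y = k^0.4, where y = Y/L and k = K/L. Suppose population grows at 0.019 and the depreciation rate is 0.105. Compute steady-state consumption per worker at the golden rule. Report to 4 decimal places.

c_gold ≈ 1.3099

n + δ = 0.019 + 0.105 = 0.124.
Golden rule sets MPK = n+δ: 0.4·k^(0.4−1) = 0.124, so k_gold = (0.4/0.124)^(1/0.6) ≈ 7.0426.
y_gold = 7.0426^0.4 ≈ 2.1832.
c_gold = y_gold − (n+δ)·k_gold = 2.1832 − 0.124·7.0426 ≈ 1.3099.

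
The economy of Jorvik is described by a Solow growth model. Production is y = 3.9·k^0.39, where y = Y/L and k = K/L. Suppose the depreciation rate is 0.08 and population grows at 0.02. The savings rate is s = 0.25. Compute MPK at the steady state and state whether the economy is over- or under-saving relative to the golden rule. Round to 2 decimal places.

Break-even investment rate: n + δ = 0.02 + 0.08 = 0.1.
Steady-state k*: s·A·k^0.39 = 0.1·k gives k* = (0.25·3.9/0.1)^(1/0.61) ≈ 41.8137.
MPK = 0.39·3.9·41.8137^(-0.61) ≈ 0.1560.
MPK > n+δ = 0.1, so the economy is dynamically efficient (under-saving).

under-saving; MPK ≈ 0.16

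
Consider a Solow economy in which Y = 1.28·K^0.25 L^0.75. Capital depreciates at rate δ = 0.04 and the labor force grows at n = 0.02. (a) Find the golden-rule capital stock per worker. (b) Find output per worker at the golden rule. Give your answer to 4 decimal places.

n + δ = 0.02 + 0.04 = 0.06.
Golden rule sets MPK = n+δ: 0.25·1.28·k^(0.25−1) = 0.06, so k_gold = (0.25·1.28/0.06)^(1/0.75) ≈ 9.3182.
y_gold = 1.28·9.3182^0.25 ≈ 2.2364.

(a) k_gold ≈ 9.3182; (b) y_gold ≈ 2.2364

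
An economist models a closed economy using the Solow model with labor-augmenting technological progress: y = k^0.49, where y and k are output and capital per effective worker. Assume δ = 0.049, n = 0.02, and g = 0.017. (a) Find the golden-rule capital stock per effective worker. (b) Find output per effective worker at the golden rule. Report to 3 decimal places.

(a) k_gold ≈ 30.322; (b) y_gold ≈ 5.322

The effective depreciation rate is n + g + δ = 0.02 + 0.017 + 0.049 = 0.086.
Golden rule sets MPK = n+g+δ: 0.49·k^(0.49−1) = 0.086, so k_gold = (0.49/0.086)^(1/0.51) ≈ 30.3222.
y_gold = 30.3222^0.49 ≈ 5.3218.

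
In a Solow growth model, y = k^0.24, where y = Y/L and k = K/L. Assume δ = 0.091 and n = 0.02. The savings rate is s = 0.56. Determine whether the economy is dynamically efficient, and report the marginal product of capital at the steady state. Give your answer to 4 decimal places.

dynamically inefficient; MPK ≈ 0.0476

The effective depreciation rate is n + δ = 0.02 + 0.091 = 0.111.
Steady-state k*: s·k^0.24 = 0.111·k gives k* = (0.56/0.111)^(1/0.76) ≈ 8.4105.
MPK = 0.24·8.4105^(-0.76) ≈ 0.0476.
MPK < n+δ = 0.111, so the economy is dynamically inefficient (over-saving).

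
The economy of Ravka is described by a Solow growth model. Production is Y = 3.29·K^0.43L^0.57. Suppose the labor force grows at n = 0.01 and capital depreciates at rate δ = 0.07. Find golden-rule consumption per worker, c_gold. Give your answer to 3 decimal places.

n + δ = 0.01 + 0.07 = 0.08.
At the golden rule the marginal product of capital equals n+δ: 0.43·3.29·k^(0.43−1) = 0.08. Solving, k_gold = (0.43·3.29/0.08)^(1/0.57) ≈ 154.4283.
y_gold = 3.29·154.4283^0.43 ≈ 28.7309.
c_gold = y_gold − (n+δ)·k_gold = 28.7309 − 0.08·154.4283 ≈ 16.3766.

c_gold ≈ 16.377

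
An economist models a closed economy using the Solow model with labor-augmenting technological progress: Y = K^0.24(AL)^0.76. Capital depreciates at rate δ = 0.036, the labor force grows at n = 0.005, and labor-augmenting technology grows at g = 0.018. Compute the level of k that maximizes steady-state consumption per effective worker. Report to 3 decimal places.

k_gold ≈ 6.336

n + g + δ = 0.005 + 0.018 + 0.036 = 0.059.
At the golden rule the marginal product of capital equals n+g+δ: 0.24·k^(0.24−1) = 0.059. Solving, k_gold = (0.24/0.059)^(1/0.76) ≈ 6.3356.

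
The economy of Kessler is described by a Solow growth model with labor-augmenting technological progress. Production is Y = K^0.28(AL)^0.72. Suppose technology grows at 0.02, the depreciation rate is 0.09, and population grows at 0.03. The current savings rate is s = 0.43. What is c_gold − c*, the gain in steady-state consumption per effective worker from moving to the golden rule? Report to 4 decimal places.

The effective depreciation rate is n + g + δ = 0.03 + 0.02 + 0.09 = 0.14.
Current steady state (s = 0.43): k* = (0.43/0.14)^(1/0.72) ≈ 4.7518, y* = 4.7518^0.28 ≈ 1.5471, c* = (1−0.43)·1.5471 ≈ 0.8819.
Setting f'(k) = n+g+δ gives 0.28·k^(0.28−1) = 0.14, hence k_gold = (0.28/0.14)^(1/0.72) ≈ 2.6188.
y_gold = 2.6188^0.28 ≈ 1.3094, c_gold = y_gold − 0.14·k_gold ≈ 0.9428.
Gain: Δc = 0.9428 − 0.8819 ≈ 0.0609.

Δc ≈ 0.0609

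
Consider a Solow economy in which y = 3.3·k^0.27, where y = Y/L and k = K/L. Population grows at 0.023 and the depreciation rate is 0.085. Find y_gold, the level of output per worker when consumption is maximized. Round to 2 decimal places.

y_gold ≈ 7.20

n + δ = 0.023 + 0.085 = 0.108.
Maximizing c = f(k) − (n+δ)·k gives f'(k) = n+δ, i.e. 0.27·3.3·k^(0.27−1) = 0.108, so k_gold = (0.27·3.3/0.108)^(1/0.73) ≈ 18.0060.
Output: y_gold = 3.3·k_gold^0.27 = 3.3·18.0060^0.27 ≈ 7.2024.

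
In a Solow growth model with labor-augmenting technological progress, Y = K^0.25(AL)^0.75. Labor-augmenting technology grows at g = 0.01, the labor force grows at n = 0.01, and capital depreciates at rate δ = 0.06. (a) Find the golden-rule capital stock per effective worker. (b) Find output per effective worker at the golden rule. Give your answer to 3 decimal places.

Capital per effective worker breaks even when investment replaces (n + g + δ)·k; here n + g + δ = 0.08.
Setting f'(k) = n+g+δ gives 0.25·k^(0.25−1) = 0.08, hence k_gold = (0.25/0.08)^(1/0.75) ≈ 4.5688.
y_gold = 4.5688^0.25 ≈ 1.4620.

(a) k_gold ≈ 4.569; (b) y_gold ≈ 1.462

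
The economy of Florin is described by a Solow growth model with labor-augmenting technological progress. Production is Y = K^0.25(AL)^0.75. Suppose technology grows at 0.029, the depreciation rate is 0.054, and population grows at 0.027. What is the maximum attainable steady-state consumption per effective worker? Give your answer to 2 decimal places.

c_gold ≈ 0.99

Break-even investment rate: n + g + δ = 0.027 + 0.029 + 0.054 = 0.11.
At the golden rule the marginal product of capital equals n+g+δ: 0.25·k^(0.25−1) = 0.11. Solving, k_gold = (0.25/0.11)^(1/0.75) ≈ 2.9881.
y_gold = 2.9881^0.25 ≈ 1.3148.
c_gold = y_gold − (n+g+δ)·k_gold = 1.3148 − 0.11·2.9881 ≈ 0.9861.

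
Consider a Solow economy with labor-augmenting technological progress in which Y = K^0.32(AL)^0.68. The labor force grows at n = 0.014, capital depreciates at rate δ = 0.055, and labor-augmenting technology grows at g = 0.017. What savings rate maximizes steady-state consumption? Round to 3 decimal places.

n + g + δ = 0.014 + 0.017 + 0.055 = 0.086.
At the golden rule MPK = n+g+δ, and in any Cobb-Douglas steady state s = (n+g+δ)·k/y = MPK·k/y = capital's share 0.32.

s_gold = 0.320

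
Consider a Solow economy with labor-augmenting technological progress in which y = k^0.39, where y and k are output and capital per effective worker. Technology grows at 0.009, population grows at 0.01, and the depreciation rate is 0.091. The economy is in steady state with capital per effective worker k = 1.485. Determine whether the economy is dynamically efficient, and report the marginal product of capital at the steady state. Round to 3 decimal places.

dynamically efficient; MPK ≈ 0.306

Capital per effective worker breaks even when investment replaces (n + g + δ)·k; here n + g + δ = 0.11.
MPK = 0.39·k^(0.39−1) = 0.39·1.485^(-0.61) ≈ 0.3064.
MPK > 0.11, so the economy is dynamically efficient (under-saving).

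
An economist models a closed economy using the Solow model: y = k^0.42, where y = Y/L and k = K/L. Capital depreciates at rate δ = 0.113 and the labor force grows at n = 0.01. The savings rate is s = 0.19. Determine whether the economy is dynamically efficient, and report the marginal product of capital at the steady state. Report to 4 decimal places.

Break-even investment rate: n + δ = 0.01 + 0.113 = 0.123.
Steady-state k*: s·k^0.42 = 0.123·k gives k* = (0.19/0.123)^(1/0.58) ≈ 2.1164.
MPK = 0.42·2.1164^(-0.58) ≈ 0.2719.
MPK > n+δ = 0.123, so the economy is dynamically efficient (under-saving).

dynamically efficient; MPK ≈ 0.2719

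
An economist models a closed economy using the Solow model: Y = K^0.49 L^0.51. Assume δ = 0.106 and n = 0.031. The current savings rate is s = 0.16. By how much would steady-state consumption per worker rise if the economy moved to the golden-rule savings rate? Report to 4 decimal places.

Break-even investment rate: n + δ = 0.031 + 0.106 = 0.137.
Current steady state (s = 0.16): k* = (0.16/0.137)^(1/0.51) ≈ 1.3557, y* = 1.3557^0.49 ≈ 1.1608, c* = (1−0.16)·1.1608 ≈ 0.9751.
Maximizing c = f(k) − (n+δ)·k gives f'(k) = n+δ, i.e. 0.49·k^(0.49−1) = 0.137, so k_gold = (0.49/0.137)^(1/0.51) ≈ 12.1688.
y_gold = 12.1688^0.49 ≈ 3.4023, c_gold = y_gold − 0.137·k_gold ≈ 1.7352.
Gain: Δc = 1.7352 − 0.9751 ≈ 0.7601.

Δc ≈ 0.7601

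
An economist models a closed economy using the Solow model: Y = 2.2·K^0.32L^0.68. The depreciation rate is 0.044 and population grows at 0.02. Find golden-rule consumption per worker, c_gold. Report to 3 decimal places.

The effective depreciation rate is n + δ = 0.02 + 0.044 = 0.064.
Golden rule sets MPK = n+δ: 0.32·2.2·k^(0.32−1) = 0.064, so k_gold = (0.32·2.2/0.064)^(1/0.68) ≈ 33.9985.
y_gold = 2.2·33.9985^0.32 ≈ 6.7997.
c_gold = y_gold − (n+δ)·k_gold = 6.7997 − 0.064·33.9985 ≈ 4.6238.

c_gold ≈ 4.624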